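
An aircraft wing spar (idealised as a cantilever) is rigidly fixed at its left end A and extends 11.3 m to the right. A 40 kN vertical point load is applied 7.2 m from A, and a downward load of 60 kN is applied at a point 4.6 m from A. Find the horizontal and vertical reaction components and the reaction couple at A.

ΣF_x = 0: A_x = 0.
ΣF_y = 0: A_y − 40 − 60 = 0 → A_y = 100.0 kN.
ΣM about A: M_A − 40·7.2 − 60·4.6 = 0 → M_A = 564.0 kN·m.

A_x = 0, A_y = 100.0 kN, M_A = 564.0 kN·m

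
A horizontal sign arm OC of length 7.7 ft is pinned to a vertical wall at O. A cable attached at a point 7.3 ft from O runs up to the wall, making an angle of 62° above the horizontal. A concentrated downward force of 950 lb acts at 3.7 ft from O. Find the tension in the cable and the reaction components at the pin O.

T = 545.3 lb, O_x = 256.0 lb, O_y = 468.5 lb

ΣM about O: T·sin62°·7.3 − 950·3.7 = 0 → T = 3515/(7.3·0.882948) = 545.34 ≈ 545.3 lb.
ΣF_x = 0: O_x − T·cos62° = 0 → O_x = 545.34 × 0.469472 = 256.0 lb.
ΣF_y = 0: O_y + T·sin62° − 950 = 0 → O_y = 950 − 545.34 × 0.882948 = 468.5 lb.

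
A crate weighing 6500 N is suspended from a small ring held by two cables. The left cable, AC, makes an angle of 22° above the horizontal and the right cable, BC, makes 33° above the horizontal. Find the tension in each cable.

T_AC = 6655 N, T_BC = 7357 N

ΣF_x = 0: −T_AC·cos22° + T_BC·cos33° = 0 → T_BC = 1.10554·T_AC.
ΣF_y = 0: T_AC·sin22° + T_BC·sin33° = 6500.
Substitute: T_AC·(0.374607 + 1.10554·0.544639) = 6500 → T_AC = 6654.88 ≈ 6655 N.
Then T_BC = 1.10554 × 6654.88 = 7357 N.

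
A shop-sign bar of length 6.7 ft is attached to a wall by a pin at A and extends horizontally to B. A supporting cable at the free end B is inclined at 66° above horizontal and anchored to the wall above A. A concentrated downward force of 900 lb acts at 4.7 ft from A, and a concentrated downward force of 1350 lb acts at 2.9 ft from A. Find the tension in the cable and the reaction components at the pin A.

T = 1331 lb, A_x = 541.3 lb, A_y = 1034 lb

ΣM about A: T·sin66°·6.7 − 900·4.7 − 1350·2.9 = 0 → T = 8145/(6.7·0.913545) = 1330.72 ≈ 1331 lb.
ΣF_x = 0: A_x − T·cos66° = 0 → A_x = 1330.72 × 0.406737 = 541.3 lb.
ΣF_y = 0: A_y + T·sin66° − 900 − 1350 = 0 → A_y = 2250 − 1330.72 × 0.913545 = 1034 lb.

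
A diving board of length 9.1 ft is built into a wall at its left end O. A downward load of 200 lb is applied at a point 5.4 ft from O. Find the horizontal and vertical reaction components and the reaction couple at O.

O_x = 0, O_y = 200.0 lb, M_O = 1080 lb·ft

ΣF_x = 0: O_x = 0.
ΣF_y = 0: O_y − 200 = 0 → O_y = 200.0 lb.
ΣM about O: M_O − 200·5.4 = 0 → M_O = 1080 lb·ft.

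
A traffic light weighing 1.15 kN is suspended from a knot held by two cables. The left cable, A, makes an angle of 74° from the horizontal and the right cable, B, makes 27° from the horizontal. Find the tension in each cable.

T_A = 1.044 kN, T_B = 0.3229 kN

ΣF_x = 0: −T_A·cos74° + T_B·cos27° = 0 → T_B = 0.309355·T_A.
ΣF_y = 0: T_A·sin74° + T_B·sin27° = 1.15.
Substitute: T_A·(0.961262 + 0.309355·0.45399) = 1.15 → T_A = 1.04384 ≈ 1.044 kN.
Then T_B = 0.309355 × 1.04384 = 0.3229 kN.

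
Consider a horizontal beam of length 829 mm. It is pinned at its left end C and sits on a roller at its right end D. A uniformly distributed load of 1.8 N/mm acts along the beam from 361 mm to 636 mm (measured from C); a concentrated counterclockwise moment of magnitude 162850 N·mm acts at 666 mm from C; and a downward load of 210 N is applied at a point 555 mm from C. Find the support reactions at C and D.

C_x = 0, C_y = 463.2 N, D_y = 241.8 N

Resultant of the distributed load: 1.8 × 275 = 495 N at 498.5 mm from C.
ΣM about C: D_y·829 − (1.8·275)·498.5 + 162850 − 210·555 = 0 → D_y = 200457.5/829 = 241.806 ≈ 241.8 N.
ΣF_y = 0: C_y + 241.806 − 1.8·275 − 210 = 0 → C_y = 463.2 N.
ΣF_x = 0: no horizontal applied forces, so C_x = 0.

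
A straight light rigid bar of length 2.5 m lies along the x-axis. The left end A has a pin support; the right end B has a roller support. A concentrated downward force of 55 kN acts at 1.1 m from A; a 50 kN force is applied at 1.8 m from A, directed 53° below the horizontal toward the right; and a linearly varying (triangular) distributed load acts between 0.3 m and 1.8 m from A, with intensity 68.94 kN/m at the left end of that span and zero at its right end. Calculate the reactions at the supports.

Resultant of the triangular load: ½ × 68.94 × 1.5 = 51.705 kN, acting at 0.8 m from A (one-third of the span from the peak).
Moments about A: B_y·2.5 − 55·1.1 − 50·sin53°·1.8 − (½·68.94·1.5)·0.8 = 0 → B_y = 173.741/2.5 = 69.4964 ≈ 69.50 kN.
ΣF_y = 0: A_y + 69.4964 − 55 − 50·sin53° − ½·68.94·1.5 = 0 → A_y = 77.14 kN.
ΣF_x = 0: A_x + 50·cos53° = 0 → A_x = -30.09 kN.

A_x = -30.09 kN, A_y = 77.14 kN, B_y = 69.50 kN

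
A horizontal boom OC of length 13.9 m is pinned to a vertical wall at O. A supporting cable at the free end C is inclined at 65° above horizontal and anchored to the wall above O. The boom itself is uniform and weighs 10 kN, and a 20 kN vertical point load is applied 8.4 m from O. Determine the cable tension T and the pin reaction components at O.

ΣM about O: T·sin65°·13.9 − 10·6.95 − 20·8.4 = 0 → T = 237.5/(13.9·0.906308) = 18.8527 ≈ 18.85 kN.
ΣF_x = 0: O_x − T·cos65° = 0 → O_x = 18.8527 × 0.422618 = 7.967 kN.
ΣF_y = 0: O_y + T·sin65° − 10 − 20 = 0 → O_y = 30 − 18.8527 × 0.906308 = 12.91 kN.

T = 18.85 kN, O_x = 7.967 kN, O_y = 12.91 kN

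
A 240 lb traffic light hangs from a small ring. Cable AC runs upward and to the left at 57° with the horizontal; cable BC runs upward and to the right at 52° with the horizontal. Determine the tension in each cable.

T_AC = 156.3 lb, T_BC = 138.2 lb

ΣF_x = 0: −T_AC·cos57° + T_BC·cos52° = 0 → T_BC = 0.88464·T_AC.
ΣF_y = 0: T_AC·sin57° + T_BC·sin52° = 240.
Substitute: T_AC·(0.838671 + 0.88464·0.788011) = 240 → T_AC = 156.273 ≈ 156.3 lb.
Then T_BC = 0.88464 × 156.273 = 138.2 lb.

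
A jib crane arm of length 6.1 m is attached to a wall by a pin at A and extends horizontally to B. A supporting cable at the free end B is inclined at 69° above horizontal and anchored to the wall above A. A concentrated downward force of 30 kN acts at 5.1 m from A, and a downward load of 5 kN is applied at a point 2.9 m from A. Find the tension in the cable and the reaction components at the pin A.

ΣM about A: T·sin69°·6.1 − 30·5.1 − 5·2.9 = 0 → T = 167.5/(6.1·0.93358) = 29.4126 ≈ 29.41 kN.
ΣF_x = 0: A_x − T·cos69° = 0 → A_x = 29.4126 × 0.358368 = 10.54 kN.
ΣF_y = 0: A_y + T·sin69° − 30 − 5 = 0 → A_y = 35 − 29.4126 × 0.93358 = 7.541 kN.

T = 29.41 kN, A_x = 10.54 kN, A_y = 7.541 kN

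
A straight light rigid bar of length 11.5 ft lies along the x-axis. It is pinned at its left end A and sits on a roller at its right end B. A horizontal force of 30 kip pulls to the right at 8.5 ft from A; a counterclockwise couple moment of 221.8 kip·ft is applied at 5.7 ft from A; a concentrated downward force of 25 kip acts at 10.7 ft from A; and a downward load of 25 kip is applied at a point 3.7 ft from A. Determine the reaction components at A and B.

A_x = -30.00 kip, A_y = 37.98 kip, B_y = 12.02 kip

Taking moments about A: B_y·11.5 + 221.8 − 25·10.7 − 25·3.7 = 0 → B_y = 138.2/11.5 = 12.0174 ≈ 12.02 kip.
ΣF_y = 0: A_y + 12.0174 − 25 − 25 = 0 → A_y = 37.98 kip.
ΣF_x = 0: A_x + 30 = 0 → A_x = -30.00 kip.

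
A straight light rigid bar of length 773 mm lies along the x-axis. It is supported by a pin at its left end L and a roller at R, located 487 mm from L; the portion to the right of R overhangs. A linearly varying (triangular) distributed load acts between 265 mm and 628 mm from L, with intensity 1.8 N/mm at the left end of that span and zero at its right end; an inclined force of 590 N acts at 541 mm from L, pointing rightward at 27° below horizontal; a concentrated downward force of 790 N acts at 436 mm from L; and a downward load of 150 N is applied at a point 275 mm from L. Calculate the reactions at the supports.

Resultant of the triangular load: ½ × 1.8 × 363 = 326.7 N, acting at 386 mm from L (one-third of the span from the peak).
Moments about L: R_y·487 − (½·1.8·363)·386 − 590·sin27°·541 − 790·436 − 150·275 = 0 → R_y = 656705/487 = 1348.47 ≈ 1348 N.
ΣF_y = 0: L_y + 1348.47 − ½·1.8·363 − 590·sin27° − 790 − 150 = 0 → L_y = 186.1 N.
ΣF_x = 0: L_x + 590·cos27° = 0 → L_x = -525.7 N.

L_x = -525.7 N, L_y = 186.1 N, R_y = 1348 N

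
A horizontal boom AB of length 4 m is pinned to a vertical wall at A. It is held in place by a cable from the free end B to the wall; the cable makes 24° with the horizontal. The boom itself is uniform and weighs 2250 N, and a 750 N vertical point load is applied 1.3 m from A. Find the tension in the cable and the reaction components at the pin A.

T = 3365 N, A_x = 3074 N, A_y = 1631 N

ΣM about A: T·sin24°·4 − 2250·2 − 750·1.3 = 0 → T = 5475/(4·0.406737) = 3365.2 ≈ 3365 N.
ΣF_x = 0: A_x − T·cos24° = 0 → A_x = 3365.2 × 0.913545 = 3074 N.
ΣF_y = 0: A_y + T·sin24° − 2250 − 750 = 0 → A_y = 3000 − 3365.2 × 0.406737 = 1631 N.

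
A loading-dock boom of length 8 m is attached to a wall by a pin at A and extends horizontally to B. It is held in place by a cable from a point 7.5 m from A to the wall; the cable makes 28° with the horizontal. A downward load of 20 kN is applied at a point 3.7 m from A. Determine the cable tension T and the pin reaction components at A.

ΣM about A: T·sin28°·7.5 − 20·3.7 = 0 → T = 74/(7.5·0.469472) = 21.0165 ≈ 21.02 kN.
ΣF_x = 0: A_x − T·cos28° = 0 → A_x = 21.0165 × 0.882948 = 18.56 kN.
ΣF_y = 0: A_y + T·sin28° − 20 = 0 → A_y = 20 − 21.0165 × 0.469472 = 10.13 kN.

T = 21.02 kN, A_x = 18.56 kN, A_y = 10.13 kN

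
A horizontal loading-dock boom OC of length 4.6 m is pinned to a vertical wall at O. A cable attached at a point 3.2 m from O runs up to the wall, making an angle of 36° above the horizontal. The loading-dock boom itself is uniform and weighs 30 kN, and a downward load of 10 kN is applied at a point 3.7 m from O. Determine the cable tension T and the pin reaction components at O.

ΣM about O: T·sin36°·3.2 − 30·2.3 − 10·3.7 = 0 → T = 106/(3.2·0.587785) = 56.3556 ≈ 56.36 kN.
ΣF_x = 0: O_x − T·cos36° = 0 → O_x = 56.3556 × 0.809017 = 45.59 kN.
ΣF_y = 0: O_y + T·sin36° − 30 − 10 = 0 → O_y = 40 − 56.3556 × 0.587785 = 6.875 kN.

T = 56.36 kN, O_x = 45.59 kN, O_y = 6.875 kN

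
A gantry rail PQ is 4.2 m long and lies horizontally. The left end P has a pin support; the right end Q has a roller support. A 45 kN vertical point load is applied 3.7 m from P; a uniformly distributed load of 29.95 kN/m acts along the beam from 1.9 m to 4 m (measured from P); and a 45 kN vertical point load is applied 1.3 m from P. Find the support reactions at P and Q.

P_x = 0, P_y = 55.15 kN, Q_y = 97.75 kN

Resultant of the distributed load: 29.95 × 2.1 = 62.895 kN at 2.95 m from P.
Taking moments about P: Q_y·4.2 − 45·3.7 − (29.95·2.1)·2.95 − 45·1.3 = 0 → Q_y = 410.54025/4.2 = 97.7477 ≈ 97.75 kN.
ΣF_y = 0: P_y + 97.7477 − 45 − 29.95·2.1 − 45 = 0 → P_y = 55.15 kN.
ΣF_x = 0: no horizontal applied forces, so P_x = 0.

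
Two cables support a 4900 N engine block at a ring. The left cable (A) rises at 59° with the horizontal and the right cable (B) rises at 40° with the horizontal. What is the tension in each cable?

T_A = 3800 N, T_B = 2555 N

ΣF_x = 0: −T_A·cos59° + T_B·cos40° = 0 → T_B = 0.672334·T_A.
ΣF_y = 0: T_A·sin59° + T_B·sin40° = 4900.
Substitute: T_A·(0.857167 + 0.672334·0.642788) = 4900 → T_A = 3800.41 ≈ 3800 N.
Then T_B = 0.672334 × 3800.41 = 2555 N.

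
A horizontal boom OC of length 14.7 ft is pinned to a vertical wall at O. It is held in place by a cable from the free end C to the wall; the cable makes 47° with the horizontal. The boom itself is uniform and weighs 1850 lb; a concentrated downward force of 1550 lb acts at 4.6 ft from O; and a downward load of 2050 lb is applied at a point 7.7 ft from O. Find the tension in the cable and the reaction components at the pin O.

T = 3396 lb, O_x = 2316 lb, O_y = 2966 lb

ΣM about O: T·sin47°·14.7 − 1850·7.35 − 1550·4.6 − 2050·7.7 = 0 → T = 36512.5/(14.7·0.731354) = 3396.23 ≈ 3396 lb.
ΣF_x = 0: O_x − T·cos47° = 0 → O_x = 3396.23 × 0.681998 = 2316 lb.
ΣF_y = 0: O_y + T·sin47° − 1850 − 1550 − 2050 = 0 → O_y = 5450 − 3396.23 × 0.731354 = 2966 lb.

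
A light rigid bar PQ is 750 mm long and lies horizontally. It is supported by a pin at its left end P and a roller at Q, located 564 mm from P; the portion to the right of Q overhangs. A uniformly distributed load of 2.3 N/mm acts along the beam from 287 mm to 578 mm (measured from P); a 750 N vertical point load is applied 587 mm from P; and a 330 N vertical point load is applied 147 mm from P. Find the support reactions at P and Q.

Resultant of the distributed load: 2.3 × 291 = 669.3 N at 432.5 mm from P.
Taking moments about P: Q_y·564 − (2.3·291)·432.5 − 750·587 − 330·147 = 0 → Q_y = 778232.25/564 = 1379.84 ≈ 1380 N.
ΣF_y = 0: P_y + 1379.84 − 2.3·291 − 750 − 330 = 0 → P_y = 369.5 N.
ΣF_x = 0: no horizontal applied forces, so P_x = 0.

P_x = 0, P_y = 369.5 N, Q_y = 1380 N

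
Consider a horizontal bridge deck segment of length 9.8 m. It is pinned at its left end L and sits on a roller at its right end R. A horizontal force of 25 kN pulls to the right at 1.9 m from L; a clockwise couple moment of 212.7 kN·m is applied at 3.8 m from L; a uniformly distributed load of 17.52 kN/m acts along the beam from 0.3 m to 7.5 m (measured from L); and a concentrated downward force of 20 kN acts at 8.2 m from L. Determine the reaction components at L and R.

L_x = -25.00 kN, L_y = 57.51 kN, R_y = 88.64 kN

Resultant of the distributed load: 17.52 × 7.2 = 126.144 kN at 3.9 m from L.
Taking moments about L: R_y·9.8 − 212.7 − (17.52·7.2)·3.9 − 20·8.2 = 0 → R_y = 868.6616/9.8 = 88.6389 ≈ 88.64 kN.
ΣF_y = 0: L_y + 88.6389 − 17.52·7.2 − 20 = 0 → L_y = 57.51 kN.
ΣF_x = 0: L_x + 25 = 0 → L_x = -25.00 kN.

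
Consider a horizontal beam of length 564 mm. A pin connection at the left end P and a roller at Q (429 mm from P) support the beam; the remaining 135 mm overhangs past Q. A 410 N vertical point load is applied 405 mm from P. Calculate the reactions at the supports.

Taking moments about P: Q_y·429 − 410·405 = 0 → Q_y = 166050/429 = 387.063 ≈ 387.1 N.
ΣF_y = 0: P_y + 387.063 − 410 = 0 → P_y = 22.94 N.
ΣF_x = 0: no horizontal applied forces, so P_x = 0.

P_x = 0, P_y = 22.94 N, Q_y = 387.1 N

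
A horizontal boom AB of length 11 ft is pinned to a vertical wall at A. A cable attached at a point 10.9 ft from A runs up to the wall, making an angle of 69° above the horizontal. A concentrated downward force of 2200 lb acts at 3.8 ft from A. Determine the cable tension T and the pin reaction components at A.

ΣM about A: T·sin69°·10.9 − 2200·3.8 = 0 → T = 8360/(10.9·0.93358) = 821.539 ≈ 821.5 lb.
ΣF_x = 0: A_x − T·cos69° = 0 → A_x = 821.539 × 0.358368 = 294.4 lb.
ΣF_y = 0: A_y + T·sin69° − 2200 = 0 → A_y = 2200 − 821.539 × 0.93358 = 1433 lb.

T = 821.5 lb, A_x = 294.4 lb, A_y = 1433 lb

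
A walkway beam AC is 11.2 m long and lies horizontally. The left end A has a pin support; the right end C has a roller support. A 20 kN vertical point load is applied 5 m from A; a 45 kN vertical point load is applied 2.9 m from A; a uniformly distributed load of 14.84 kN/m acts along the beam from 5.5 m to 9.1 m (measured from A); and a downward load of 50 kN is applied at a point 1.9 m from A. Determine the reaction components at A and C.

A_x = 0, A_y = 104.5 kN, C_y = 63.88 kN

Resultant of the distributed load: 14.84 × 3.6 = 53.424 kN at 7.3 m from A.
Moments about A: C_y·11.2 − 20·5 − 45·2.9 − (14.84·3.6)·7.3 − 50·1.9 = 0 → C_y = 715.4952/11.2 = 63.8835 ≈ 63.88 kN.
ΣF_y = 0: A_y + 63.8835 − 20 − 45 − 14.84·3.6 − 50 = 0 → A_y = 104.5 kN.
ΣF_x = 0: no horizontal applied forces, so A_x = 0.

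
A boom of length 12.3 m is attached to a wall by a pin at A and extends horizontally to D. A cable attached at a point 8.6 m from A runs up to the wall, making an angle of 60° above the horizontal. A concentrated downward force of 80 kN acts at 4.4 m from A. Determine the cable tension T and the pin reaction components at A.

T = 47.26 kN, A_x = 23.63 kN, A_y = 39.07 kN

ΣM about A: T·sin60°·8.6 − 80·4.4 = 0 → T = 352/(8.6·0.866025) = 47.2622 ≈ 47.26 kN.
ΣF_x = 0: A_x − T·cos60° = 0 → A_x = 47.2622 × 0.5 = 23.63 kN.
ΣF_y = 0: A_y + T·sin60° − 80 = 0 → A_y = 80 − 47.2622 × 0.866025 = 39.07 kN.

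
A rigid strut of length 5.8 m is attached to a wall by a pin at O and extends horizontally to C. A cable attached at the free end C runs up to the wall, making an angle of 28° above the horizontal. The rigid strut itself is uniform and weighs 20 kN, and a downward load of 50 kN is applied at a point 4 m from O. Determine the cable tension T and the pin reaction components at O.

T = 94.75 kN, O_x = 83.66 kN, O_y = 25.52 kN

ΣM about O: T·sin28°·5.8 − 20·2.9 − 50·4 = 0 → T = 258/(5.8·0.469472) = 94.7506 ≈ 94.75 kN.
ΣF_x = 0: O_x − T·cos28° = 0 → O_x = 94.7506 × 0.882948 = 83.66 kN.
ΣF_y = 0: O_y + T·sin28° − 20 − 50 = 0 → O_y = 70 − 94.7506 × 0.469472 = 25.52 kN.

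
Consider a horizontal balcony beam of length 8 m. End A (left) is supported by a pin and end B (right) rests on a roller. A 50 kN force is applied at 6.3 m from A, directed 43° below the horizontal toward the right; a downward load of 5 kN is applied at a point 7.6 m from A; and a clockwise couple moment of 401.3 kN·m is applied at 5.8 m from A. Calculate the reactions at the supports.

Moments about A: B_y·8 − 50·sin43°·6.3 − 5·7.6 − 401.3 = 0 → B_y = 654.129/8 = 81.7661 ≈ 81.77 kN.
ΣF_y = 0: A_y + 81.7661 − 50·sin43° − 5 = 0 → A_y = -42.67 kN.
ΣF_x = 0: A_x + 50·cos43° = 0 → A_x = -36.57 kN.

A_x = -36.57 kN, A_y = -42.67 kN, B_y = 81.77 kN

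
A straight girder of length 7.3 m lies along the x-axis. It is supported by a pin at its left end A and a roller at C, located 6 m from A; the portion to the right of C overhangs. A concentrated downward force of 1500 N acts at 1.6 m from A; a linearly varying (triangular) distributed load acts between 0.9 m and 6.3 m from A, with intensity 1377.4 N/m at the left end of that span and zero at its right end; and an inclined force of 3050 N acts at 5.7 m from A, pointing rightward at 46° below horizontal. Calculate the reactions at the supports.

A_x = -2119 N, A_y = 3255 N, C_y = 4158 N

Resultant of the triangular load: ½ × 1377.4 × 5.4 = 3718.98 N, acting at 2.7 m from A (one-third of the span from the peak).
ΣM about A: C_y·6 − 1500·1.6 − (½·1377.4·5.4)·2.7 − 3050·sin46°·5.7 = 0 → C_y = 24947/6 = 4157.83 ≈ 4158 N.
ΣF_y = 0: A_y + 4157.83 − 1500 − ½·1377.4·5.4 − 3050·sin46° = 0 → A_y = 3255 N.
ΣF_x = 0: A_x + 3050·cos46° = 0 → A_x = -2119 N.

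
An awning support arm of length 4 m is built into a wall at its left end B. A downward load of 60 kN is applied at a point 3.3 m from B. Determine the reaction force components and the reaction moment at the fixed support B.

ΣF_x = 0: B_x = 0.
ΣF_y = 0: B_y − 60 = 0 → B_y = 60.00 kN.
ΣM about B: M_B − 60·3.3 = 0 → M_B = 198.0 kN·m.

B_x = 0, B_y = 60.00 kN, M_B = 198.0 kN·m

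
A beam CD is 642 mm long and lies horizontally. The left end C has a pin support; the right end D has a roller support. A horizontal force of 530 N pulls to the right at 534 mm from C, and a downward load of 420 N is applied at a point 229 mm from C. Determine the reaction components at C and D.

Moments about C: D_y·642 − 420·229 = 0 → D_y = 96180/642 = 149.813 ≈ 149.8 N.
ΣF_y = 0: C_y + 149.813 − 420 = 0 → C_y = 270.2 N.
ΣF_x = 0: C_x + 530 = 0 → C_x = -530.0 N.

C_x = -530.0 N, C_y = 270.2 N, D_y = 149.8 N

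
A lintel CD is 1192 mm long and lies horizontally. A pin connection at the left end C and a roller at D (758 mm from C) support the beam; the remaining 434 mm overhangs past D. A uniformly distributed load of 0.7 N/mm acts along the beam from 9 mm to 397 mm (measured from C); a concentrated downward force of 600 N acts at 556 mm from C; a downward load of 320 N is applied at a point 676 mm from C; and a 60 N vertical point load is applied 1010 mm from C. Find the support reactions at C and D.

Resultant of the distributed load: 0.7 × 388 = 271.6 N at 203 mm from C.
ΣM about C: D_y·758 − (0.7·388)·203 − 600·556 − 320·676 − 60·1010 = 0 → D_y = 665654.8/758 = 878.173 ≈ 878.2 N.
ΣF_y = 0: C_y + 878.173 − 0.7·388 − 600 − 320 − 60 = 0 → C_y = 373.4 N.
ΣF_x = 0: no horizontal applied forces, so C_x = 0.

C_x = 0, C_y = 373.4 N, D_y = 878.2 N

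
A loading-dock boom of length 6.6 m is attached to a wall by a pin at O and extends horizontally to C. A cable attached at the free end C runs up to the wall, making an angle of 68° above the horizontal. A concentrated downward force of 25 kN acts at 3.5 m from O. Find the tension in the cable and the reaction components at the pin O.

ΣM about O: T·sin68°·6.6 − 25·3.5 = 0 → T = 87.5/(6.6·0.927184) = 14.2988 ≈ 14.30 kN.
ΣF_x = 0: O_x − T·cos68° = 0 → O_x = 14.2988 × 0.374607 = 5.356 kN.
ΣF_y = 0: O_y + T·sin68° − 25 = 0 → O_y = 25 − 14.2988 × 0.927184 = 11.74 kN.

T = 14.30 kN, O_x = 5.356 kN, O_y = 11.74 kN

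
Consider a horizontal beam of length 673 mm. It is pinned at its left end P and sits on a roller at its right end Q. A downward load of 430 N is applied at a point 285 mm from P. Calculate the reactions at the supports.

Taking moments about P: Q_y·673 − 430·285 = 0 → Q_y = 122550/673 = 182.095 ≈ 182.1 N.
ΣF_y = 0: P_y + 182.095 − 430 = 0 → P_y = 247.9 N.
ΣF_x = 0: no horizontal applied forces, so P_x = 0.

P_x = 0, P_y = 247.9 N, Q_y = 182.1 N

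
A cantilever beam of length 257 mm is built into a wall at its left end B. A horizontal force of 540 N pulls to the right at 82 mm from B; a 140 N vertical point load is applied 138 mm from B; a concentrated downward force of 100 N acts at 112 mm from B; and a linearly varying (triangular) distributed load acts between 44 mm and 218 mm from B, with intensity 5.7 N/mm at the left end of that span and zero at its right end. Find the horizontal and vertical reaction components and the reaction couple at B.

B_x = -540.0 N, B_y = 735.9 N, M_B = 81100 N·mm

Resultant of the triangular load: ½ × 5.7 × 174 = 495.9 N, acting at 102 mm from B (one-third of the span from the peak).
ΣF_x = 0: B_x + 540 = 0 → B_x = -540.0 N.
ΣF_y = 0: B_y − 140 − 100 − ½·5.7·174 = 0 → B_y = 735.9 N.
ΣM about B: M_B − 140·138 − 100·112 − (½·5.7·174)·102 = 0 → M_B = 81100 N·mm.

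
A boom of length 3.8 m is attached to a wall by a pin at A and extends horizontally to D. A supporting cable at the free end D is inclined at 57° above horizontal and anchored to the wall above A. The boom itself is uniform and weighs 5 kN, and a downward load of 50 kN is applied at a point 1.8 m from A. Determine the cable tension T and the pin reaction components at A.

T = 31.22 kN, A_x = 17.00 kN, A_y = 28.82 kN

ΣM about A: T·sin57°·3.8 − 5·1.9 − 50·1.8 = 0 → T = 99.5/(3.8·0.838671) = 31.2211 ≈ 31.22 kN.
ΣF_x = 0: A_x − T·cos57° = 0 → A_x = 31.2211 × 0.544639 = 17.00 kN.
ΣF_y = 0: A_y + T·sin57° − 5 − 50 = 0 → A_y = 55 − 31.2211 × 0.838671 = 28.82 kN.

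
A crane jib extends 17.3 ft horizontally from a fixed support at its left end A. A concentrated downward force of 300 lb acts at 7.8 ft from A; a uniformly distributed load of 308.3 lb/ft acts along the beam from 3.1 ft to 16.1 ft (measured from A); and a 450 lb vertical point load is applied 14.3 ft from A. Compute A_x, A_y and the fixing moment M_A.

Resultant of the distributed load: 308.3 × 13 = 4007.9 lb at 9.6 ft from A.
ΣF_x = 0: A_x = 0.
ΣF_y = 0: A_y − 300 − 308.3·13 − 450 = 0 → A_y = 4758 lb.
ΣM about A: M_A − 300·7.8 − (308.3·13)·9.6 − 450·14.3 = 0 → M_A = 47250 lb·ft.

A_x = 0, A_y = 4758 lb, M_A = 47250 lb·ft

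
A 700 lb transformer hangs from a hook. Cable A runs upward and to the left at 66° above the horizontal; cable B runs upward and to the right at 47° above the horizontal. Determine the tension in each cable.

T_A = 518.6 lb, T_B = 309.3 lb

ΣF_x = 0: −T_A·cos66° + T_B·cos47° = 0 → T_B = 0.596389·T_A.
ΣF_y = 0: T_A·sin66° + T_B·sin47° = 700.
Substitute: T_A·(0.913545 + 0.596389·0.731354) = 700 → T_A = 518.627 ≈ 518.6 lb.
Then T_B = 0.596389 × 518.627 = 309.3 lb.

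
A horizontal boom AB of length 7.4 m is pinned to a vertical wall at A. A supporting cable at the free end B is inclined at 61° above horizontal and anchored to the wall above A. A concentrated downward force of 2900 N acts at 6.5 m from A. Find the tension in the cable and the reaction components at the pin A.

T = 2912 N, A_x = 1412 N, A_y = 352.7 N

ΣM about A: T·sin61°·7.4 − 2900·6.5 = 0 → T = 18850/(7.4·0.87462) = 2912.46 ≈ 2912 N.
ΣF_x = 0: A_x − T·cos61° = 0 → A_x = 2912.46 × 0.48481 = 1412 N.
ΣF_y = 0: A_y + T·sin61° − 2900 = 0 → A_y = 2900 − 2912.46 × 0.87462 = 352.7 N.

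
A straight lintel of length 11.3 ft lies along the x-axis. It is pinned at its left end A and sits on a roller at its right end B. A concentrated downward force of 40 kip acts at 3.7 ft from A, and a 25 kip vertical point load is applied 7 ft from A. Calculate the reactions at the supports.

ΣM about A: B_y·11.3 − 40·3.7 − 25·7 = 0 → B_y = 323/11.3 = 28.5841 ≈ 28.58 kip.
ΣF_y = 0: A_y + 28.5841 − 40 − 25 = 0 → A_y = 36.42 kip.
ΣF_x = 0: no horizontal applied forces, so A_x = 0.

A_x = 0, A_y = 36.42 kip, B_y = 28.58 kip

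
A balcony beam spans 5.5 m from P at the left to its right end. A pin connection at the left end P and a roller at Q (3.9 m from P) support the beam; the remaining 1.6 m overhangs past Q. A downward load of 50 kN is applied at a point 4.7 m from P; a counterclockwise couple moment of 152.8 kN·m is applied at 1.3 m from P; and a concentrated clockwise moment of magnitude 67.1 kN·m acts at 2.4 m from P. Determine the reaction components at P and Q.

P_x = 0, P_y = 11.72 kN, Q_y = 38.28 kN

ΣM about P: Q_y·3.9 − 50·4.7 + 152.8 − 67.1 = 0 → Q_y = 149.3/3.9 = 38.2821 ≈ 38.28 kN.
ΣF_y = 0: P_y + 38.2821 − 50 = 0 → P_y = 11.72 kN.
ΣF_x = 0: no horizontal applied forces, so P_x = 0.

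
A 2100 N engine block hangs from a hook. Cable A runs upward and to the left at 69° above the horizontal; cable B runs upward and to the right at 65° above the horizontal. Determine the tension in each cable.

T_A = 1234 N, T_B = 1046 N

ΣF_x = 0: −T_A·cos69° + T_B·cos65° = 0 → T_B = 0.847971·T_A.
ΣF_y = 0: T_A·sin69° + T_B·sin65° = 2100.
Substitute: T_A·(0.93358 + 0.847971·0.906308) = 2100 → T_A = 1233.77 ≈ 1234 N.
Then T_B = 0.847971 × 1233.77 = 1046 N.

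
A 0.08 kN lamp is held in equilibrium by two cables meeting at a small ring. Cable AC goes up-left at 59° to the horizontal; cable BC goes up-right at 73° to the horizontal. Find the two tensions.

ΣF_x = 0: −T_AC·cos59° + T_BC·cos73° = 0 → T_BC = 1.76159·T_AC.
ΣF_y = 0: T_AC·sin59° + T_BC·sin73° = 0.08.
Substitute: T_AC·(0.857167 + 1.76159·0.956305) = 0.08 → T_AC = 0.031474 ≈ 0.03147 kN.
Then T_BC = 1.76159 × 0.031474 = 0.05544 kN.

T_AC = 0.03147 kN, T_BC = 0.05544 kN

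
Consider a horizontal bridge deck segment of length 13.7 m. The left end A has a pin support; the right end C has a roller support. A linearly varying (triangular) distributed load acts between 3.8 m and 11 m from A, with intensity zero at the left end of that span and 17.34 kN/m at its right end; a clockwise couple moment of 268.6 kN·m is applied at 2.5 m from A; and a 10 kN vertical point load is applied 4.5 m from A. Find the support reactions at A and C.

Resultant of the triangular load: ½ × 17.34 × 7.2 = 62.424 kN, acting at 8.6 m from A (one-third of the span from the peak).
Taking moments about A: C_y·13.7 − (½·17.34·7.2)·8.6 − 268.6 − 10·4.5 = 0 → C_y = 850.4464/13.7 = 62.0764 ≈ 62.08 kN.
ΣF_y = 0: A_y + 62.0764 − ½·17.34·7.2 − 10 = 0 → A_y = 10.35 kN.
ΣF_x = 0: no horizontal applied forces, so A_x = 0.

A_x = 0, A_y = 10.35 kN, C_y = 62.08 kN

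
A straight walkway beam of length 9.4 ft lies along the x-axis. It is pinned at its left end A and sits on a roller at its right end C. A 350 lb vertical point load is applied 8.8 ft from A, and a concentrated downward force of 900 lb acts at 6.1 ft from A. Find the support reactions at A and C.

ΣM about A: C_y·9.4 − 350·8.8 − 900·6.1 = 0 → C_y = 8570/9.4 = 911.702 ≈ 911.7 lb.
ΣF_y = 0: A_y + 911.702 − 350 − 900 = 0 → A_y = 338.3 lb.
ΣF_x = 0: no horizontal applied forces, so A_x = 0.

A_x = 0, A_y = 338.3 lb, C_y = 911.7 lb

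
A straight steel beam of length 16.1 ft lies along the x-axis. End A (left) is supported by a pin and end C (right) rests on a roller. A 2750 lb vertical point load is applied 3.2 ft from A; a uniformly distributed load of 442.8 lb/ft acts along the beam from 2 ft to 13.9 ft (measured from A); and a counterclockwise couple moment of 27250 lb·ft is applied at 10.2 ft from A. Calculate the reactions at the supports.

A_x = 0, A_y = 6563 lb, C_y = 1456 lb

Resultant of the distributed load: 442.8 × 11.9 = 5269.32 lb at 7.95 ft from A.
Moments about A: C_y·16.1 − 2750·3.2 − (442.8·11.9)·7.95 + 27250 = 0 → C_y = 23441.094/16.1 = 1455.97 ≈ 1456 lb.
ΣF_y = 0: A_y + 1455.97 − 2750 − 442.8·11.9 = 0 → A_y = 6563 lb.
ΣF_x = 0: no horizontal applied forces, so A_x = 0.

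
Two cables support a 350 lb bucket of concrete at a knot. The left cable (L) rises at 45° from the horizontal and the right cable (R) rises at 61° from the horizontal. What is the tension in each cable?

T_L = 176.5 lb, T_R = 257.5 lb

ΣF_x = 0: −T_L·cos45° + T_R·cos61° = 0 → T_R = 1.45852·T_L.
ΣF_y = 0: T_L·sin45° + T_R·sin61° = 350.
Substitute: T_L·(0.707107 + 1.45852·0.87462) = 350 → T_L = 176.522 ≈ 176.5 lb.
Then T_R = 1.45852 × 176.522 = 257.5 lb.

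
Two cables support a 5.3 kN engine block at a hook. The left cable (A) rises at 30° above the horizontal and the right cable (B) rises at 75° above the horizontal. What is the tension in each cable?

ΣF_x = 0: −T_A·cos30° + T_B·cos75° = 0 → T_B = 3.34607·T_A.
ΣF_y = 0: T_A·sin30° + T_B·sin75° = 5.3.
Substitute: T_A·(0.5 + 3.34607·0.965926) = 5.3 → T_A = 1.42013 ≈ 1.420 kN.
Then T_B = 3.34607 × 1.42013 = 4.752 kN.

T_A = 1.420 kN, T_B = 4.752 kN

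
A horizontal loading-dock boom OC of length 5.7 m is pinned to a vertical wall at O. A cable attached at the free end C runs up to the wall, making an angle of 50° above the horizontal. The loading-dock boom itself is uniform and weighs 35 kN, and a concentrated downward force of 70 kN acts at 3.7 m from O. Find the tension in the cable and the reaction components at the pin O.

ΣM about O: T·sin50°·5.7 − 35·2.85 − 70·3.7 = 0 → T = 358.75/(5.7·0.766044) = 82.1606 ≈ 82.16 kN.
ΣF_x = 0: O_x − T·cos50° = 0 → O_x = 82.1606 × 0.642788 = 52.81 kN.
ΣF_y = 0: O_y + T·sin50° − 35 − 70 = 0 → O_y = 105 − 82.1606 × 0.766044 = 42.06 kN.

T = 82.16 kN, O_x = 52.81 kN, O_y = 42.06 kN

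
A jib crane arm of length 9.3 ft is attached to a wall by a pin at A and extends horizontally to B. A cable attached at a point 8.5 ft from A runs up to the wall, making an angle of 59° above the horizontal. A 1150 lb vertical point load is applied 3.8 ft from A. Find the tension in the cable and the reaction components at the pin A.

ΣM about A: T·sin59°·8.5 − 1150·3.8 = 0 → T = 4370/(8.5·0.857167) = 599.787 ≈ 599.8 lb.
ΣF_x = 0: A_x − T·cos59° = 0 → A_x = 599.787 × 0.515038 = 308.9 lb.
ΣF_y = 0: A_y + T·sin59° − 1150 = 0 → A_y = 1150 − 599.787 × 0.857167 = 635.9 lb.

T = 599.8 lb, A_x = 308.9 lb, A_y = 635.9 lb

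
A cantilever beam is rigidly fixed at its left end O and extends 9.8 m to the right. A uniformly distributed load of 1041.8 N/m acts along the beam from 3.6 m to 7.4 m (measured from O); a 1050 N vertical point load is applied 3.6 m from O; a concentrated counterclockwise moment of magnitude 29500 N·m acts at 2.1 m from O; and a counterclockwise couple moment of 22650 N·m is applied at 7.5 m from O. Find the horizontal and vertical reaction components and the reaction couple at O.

O_x = 0, O_y = 5009 N, M_O = -26600 N·m

Resultant of the distributed load: 1041.8 × 3.8 = 3958.84 N at 5.5 m from O.
ΣF_x = 0: O_x = 0.
ΣF_y = 0: O_y − 1041.8·3.8 − 1050 = 0 → O_y = 5009 N.
ΣM about O: M_O − (1041.8·3.8)·5.5 − 1050·3.6 + 29500 + 22650 = 0 → M_O = -26600 N·m.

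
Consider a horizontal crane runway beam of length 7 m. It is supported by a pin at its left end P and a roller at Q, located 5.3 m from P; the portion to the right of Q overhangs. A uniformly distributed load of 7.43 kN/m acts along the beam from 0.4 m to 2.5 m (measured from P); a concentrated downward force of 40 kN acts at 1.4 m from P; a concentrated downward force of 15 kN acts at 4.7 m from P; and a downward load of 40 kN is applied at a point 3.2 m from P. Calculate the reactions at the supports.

Resultant of the distributed load: 7.43 × 2.1 = 15.603 kN at 1.45 m from P.
ΣM about P: Q_y·5.3 − (7.43·2.1)·1.45 − 40·1.4 − 15·4.7 − 40·3.2 = 0 → Q_y = 277.12435/5.3 = 52.2876 ≈ 52.29 kN.
ΣF_y = 0: P_y + 52.2876 − 7.43·2.1 − 40 − 15 − 40 = 0 → P_y = 58.32 kN.
ΣF_x = 0: no horizontal applied forces, so P_x = 0.

P_x = 0, P_y = 58.32 kN, Q_y = 52.29 kN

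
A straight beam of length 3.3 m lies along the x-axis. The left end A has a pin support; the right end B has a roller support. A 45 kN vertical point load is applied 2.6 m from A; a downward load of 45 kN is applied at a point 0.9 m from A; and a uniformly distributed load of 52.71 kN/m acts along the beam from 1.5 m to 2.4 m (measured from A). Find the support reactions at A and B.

A_x = 0, A_y = 61.68 kN, B_y = 75.76 kN

Resultant of the distributed load: 52.71 × 0.9 = 47.439 kN at 1.95 m from A.
ΣM about A: B_y·3.3 − 45·2.6 − 45·0.9 − (52.71·0.9)·1.95 = 0 → B_y = 250.00605/3.3 = 75.7594 ≈ 75.76 kN.
ΣF_y = 0: A_y + 75.7594 − 45 − 45 − 52.71·0.9 = 0 → A_y = 61.68 kN.
ΣF_x = 0: no horizontal applied forces, so A_x = 0.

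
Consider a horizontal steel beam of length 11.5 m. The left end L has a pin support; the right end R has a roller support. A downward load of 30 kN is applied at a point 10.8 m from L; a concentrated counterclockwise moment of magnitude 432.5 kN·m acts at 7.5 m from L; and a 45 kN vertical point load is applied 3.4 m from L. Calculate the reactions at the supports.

ΣM about L: R_y·11.5 − 30·10.8 + 432.5 − 45·3.4 = 0 → R_y = 44.5/11.5 = 3.86957 ≈ 3.870 kN.
ΣF_y = 0: L_y + 3.86957 − 30 − 45 = 0 → L_y = 71.13 kN.
ΣF_x = 0: no horizontal applied forces, so L_x = 0.

L_x = 0, L_y = 71.13 kN, R_y = 3.870 kN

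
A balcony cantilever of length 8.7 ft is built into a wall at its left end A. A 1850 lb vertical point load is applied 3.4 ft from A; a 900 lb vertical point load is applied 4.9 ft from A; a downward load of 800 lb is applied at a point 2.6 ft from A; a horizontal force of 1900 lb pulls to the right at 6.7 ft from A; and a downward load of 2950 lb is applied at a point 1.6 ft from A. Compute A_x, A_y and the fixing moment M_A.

ΣF_x = 0: A_x + 1900 = 0 → A_x = -1900 lb.
ΣF_y = 0: A_y − 1850 − 900 − 800 − 2950 = 0 → A_y = 6500 lb.
ΣM about A: M_A − 1850·3.4 − 900·4.9 − 800·2.6 − 2950·1.6 = 0 → M_A = 17500 lb·ft.

A_x = -1900 lb, A_y = 6500 lb, M_A = 17500 lb·ft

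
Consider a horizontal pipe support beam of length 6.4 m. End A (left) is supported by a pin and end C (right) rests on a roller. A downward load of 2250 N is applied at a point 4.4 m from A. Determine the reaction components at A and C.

Taking moments about A: C_y·6.4 − 2250·4.4 = 0 → C_y = 9900/6.4 = 1546.88 ≈ 1547 N.
ΣF_y = 0: A_y + 1546.88 − 2250 = 0 → A_y = 703.1 N.
ΣF_x = 0: no horizontal applied forces, so A_x = 0.

A_x = 0, A_y = 703.1 N, C_y = 1547 N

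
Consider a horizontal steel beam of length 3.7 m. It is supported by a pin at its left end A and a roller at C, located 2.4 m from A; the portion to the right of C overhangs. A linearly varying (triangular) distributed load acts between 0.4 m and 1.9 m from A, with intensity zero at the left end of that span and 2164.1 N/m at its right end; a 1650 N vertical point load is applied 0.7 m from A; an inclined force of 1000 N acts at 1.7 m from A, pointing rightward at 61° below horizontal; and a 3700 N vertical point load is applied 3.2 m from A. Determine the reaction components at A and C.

A_x = -484.8 N, A_y = 866.8 N, C_y = 6981 N

Resultant of the triangular load: ½ × 2164.1 × 1.5 = 1623.075 N, acting at 1.4 m from A (one-third of the span from the peak).
Moments about A: C_y·2.4 − (½·2164.1·1.5)·1.4 − 1650·0.7 − 1000·sin61°·1.7 − 3700·3.2 = 0 → C_y = 16754.2/2.4 = 6980.92 ≈ 6981 N.
ΣF_y = 0: A_y + 6980.92 − ½·2164.1·1.5 − 1650 − 1000·sin61° − 3700 = 0 → A_y = 866.8 N.
ΣF_x = 0: A_x + 1000·cos61° = 0 → A_x = -484.8 N.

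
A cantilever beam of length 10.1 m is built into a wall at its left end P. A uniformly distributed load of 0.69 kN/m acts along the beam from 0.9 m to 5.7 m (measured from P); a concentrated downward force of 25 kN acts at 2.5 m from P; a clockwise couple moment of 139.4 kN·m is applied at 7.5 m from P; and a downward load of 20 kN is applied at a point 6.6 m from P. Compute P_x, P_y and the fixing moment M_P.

P_x = 0, P_y = 48.31 kN, M_P = 344.8 kN·m

Resultant of the distributed load: 0.69 × 4.8 = 3.312 kN at 3.3 m from P.
ΣF_x = 0: P_x = 0.
ΣF_y = 0: P_y − 0.69·4.8 − 25 − 20 = 0 → P_y = 48.31 kN.
ΣM about P: M_P − (0.69·4.8)·3.3 − 25·2.5 − 139.4 − 20·6.6 = 0 → M_P = 344.8 kN·m.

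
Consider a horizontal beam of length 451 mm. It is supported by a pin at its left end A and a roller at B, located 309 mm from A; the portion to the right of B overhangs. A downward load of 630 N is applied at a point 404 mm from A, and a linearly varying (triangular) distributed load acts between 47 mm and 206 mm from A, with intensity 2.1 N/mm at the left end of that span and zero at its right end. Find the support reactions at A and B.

A_x = 0, A_y = -80.77 N, B_y = 877.7 N

Resultant of the triangular load: ½ × 2.1 × 159 = 166.95 N, acting at 100 mm from A (one-third of the span from the peak).
Taking moments about A: B_y·309 − 630·404 − (½·2.1·159)·100 = 0 → B_y = 271215/309 = 877.718 ≈ 877.7 N.
ΣF_y = 0: A_y + 877.718 − 630 − ½·2.1·159 = 0 → A_y = -80.77 N.
ΣF_x = 0: no horizontal applied forces, so A_x = 0.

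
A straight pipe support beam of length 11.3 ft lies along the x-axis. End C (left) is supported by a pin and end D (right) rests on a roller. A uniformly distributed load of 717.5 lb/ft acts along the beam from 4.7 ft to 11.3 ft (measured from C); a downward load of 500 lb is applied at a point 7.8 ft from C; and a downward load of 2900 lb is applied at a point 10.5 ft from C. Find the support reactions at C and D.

C_x = 0, C_y = 1743 lb, D_y = 6392 lb

Resultant of the distributed load: 717.5 × 6.6 = 4735.5 lb at 8 ft from C.
ΣM about C: D_y·11.3 − (717.5·6.6)·8 − 500·7.8 − 2900·10.5 = 0 → D_y = 72234/11.3 = 6392.39 ≈ 6392 lb.
ΣF_y = 0: C_y + 6392.39 − 717.5·6.6 − 500 − 2900 = 0 → C_y = 1743 lb.
ΣF_x = 0: no horizontal applied forces, so C_x = 0.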